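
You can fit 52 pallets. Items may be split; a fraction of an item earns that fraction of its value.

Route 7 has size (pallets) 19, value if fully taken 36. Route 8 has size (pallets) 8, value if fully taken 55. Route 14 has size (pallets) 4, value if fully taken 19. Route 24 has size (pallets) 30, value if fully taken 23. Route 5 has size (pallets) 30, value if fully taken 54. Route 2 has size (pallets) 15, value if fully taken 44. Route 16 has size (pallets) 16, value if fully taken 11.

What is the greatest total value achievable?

164.8

Rank by value-to-size ratio: Route 8 55/8≈6.88, Route 14 19/4≈4.75, Route 2 44/15≈2.93, Route 7 36/19≈1.89, Route 5 54/30≈1.8, Route 24 23/30≈0.767, Route 16 11/16≈0.688.
Route 8: take in full, 8 pallets for value 55 — 44 left.
Take all of Route 14 (4 pallets, value 19) — 40 pallets left.
Route 2: take in full, 15 pallets for value 44 — 25 left.
All 19 pallets of Route 7 fit (value 36) — 6 remain.
Only 6 pallets remain; take 6/30 of Route 5 for value 54×6/30 = 10.8.
Total value = 164.8.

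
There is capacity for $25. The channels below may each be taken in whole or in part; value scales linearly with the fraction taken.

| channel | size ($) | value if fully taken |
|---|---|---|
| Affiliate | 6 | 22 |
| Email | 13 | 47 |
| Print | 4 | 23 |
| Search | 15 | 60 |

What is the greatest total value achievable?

105

Rank by value-to-size ratio: Print 23/4≈5.75, Search 60/15≈4, Affiliate 22/6≈3.67, Email 47/13≈3.62.
All 4 $ of Print fit (value 23) → 21 remain.
Take all of Search (15 $, value 60) → 6 $ left.
Affiliate: take in full, 6 $ for value 22 → 0 left.
Total value = 105.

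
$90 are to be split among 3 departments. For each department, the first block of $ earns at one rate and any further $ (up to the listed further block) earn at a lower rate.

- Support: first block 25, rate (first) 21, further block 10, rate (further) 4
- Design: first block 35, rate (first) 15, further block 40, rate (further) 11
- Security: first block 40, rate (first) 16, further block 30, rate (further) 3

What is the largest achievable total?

Treat each block as its own option and order by rate: Support/T1 21 > Security/T1 16 > Design/T1 15 > Design/T2 11 > Support/T2 4 > Security/T2 3.
Fill Support T1 block (25 at 21) ; 65 left.
Security/T1 (16): +40 ; 25 left.
Design/T1: +25 of 35 at 15; pool empty.
Total = 21×25 + 16×40 + 15×25 = 1540.

1540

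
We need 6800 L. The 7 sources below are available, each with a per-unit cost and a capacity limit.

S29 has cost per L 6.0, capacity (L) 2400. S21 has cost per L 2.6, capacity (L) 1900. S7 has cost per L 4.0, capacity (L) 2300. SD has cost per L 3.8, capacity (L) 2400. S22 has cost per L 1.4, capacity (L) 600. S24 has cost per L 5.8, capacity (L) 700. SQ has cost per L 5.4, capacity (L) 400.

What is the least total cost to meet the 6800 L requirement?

22500

Fill from the cheapest source first.
S22 (1.4): use full 600 — 6200 L to go.
Take 1900 from S21 at 2.6 — need 4300 more.
SD (3.8): use full 2400 — 1900 L to go.
S7 at 4.0: take 1900 of its 2300 — requirement met.
SQ, S24, S29: unused.
Cost = 600×1.4 + 1900×2.6 + 2400×3.8 + 1900×4.0 = 22500.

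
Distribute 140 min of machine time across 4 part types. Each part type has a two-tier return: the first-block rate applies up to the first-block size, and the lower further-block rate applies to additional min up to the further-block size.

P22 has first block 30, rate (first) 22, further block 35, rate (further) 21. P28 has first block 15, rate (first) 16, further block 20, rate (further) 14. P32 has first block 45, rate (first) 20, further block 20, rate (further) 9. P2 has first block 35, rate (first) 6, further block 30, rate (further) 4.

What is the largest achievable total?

2745

Rank every tier by rate: P22/T1 22 > P22/T2 21 > P32/T1 20 > P28/T1 16 > P28/T2 14 > P32/T2 9 > P2/T1 6 > P2/T2 4.
P22/T1 (22): +30 → 110 left.
P22 T2 at 21: fill all 35 → 75 left.
P32/T1 (20): +45 → 30 left.
P28/T1 (16): +15 → 15 left.
15 remain; put them into P28 T2 at 14.
Total = 22×30 + 21×35 + 20×45 + 16×15 + 14×15 = 2745.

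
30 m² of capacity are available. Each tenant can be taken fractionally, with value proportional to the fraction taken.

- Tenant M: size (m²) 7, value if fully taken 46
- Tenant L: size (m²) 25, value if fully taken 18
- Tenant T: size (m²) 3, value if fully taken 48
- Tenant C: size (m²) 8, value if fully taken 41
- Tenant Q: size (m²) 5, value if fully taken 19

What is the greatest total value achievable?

Best value per unit of size first: Tenant T 48/3≈16, Tenant M 46/7≈6.57, Tenant C 41/8≈5.12, Tenant Q 19/5≈3.8, Tenant L 18/25≈0.72.
All 3 m² of Tenant T fit (value 48) ; 27 remain.
All 7 m² of Tenant M fit (value 46) ; 20 remain.
Take all of Tenant C (8 m², value 41) ; 12 m² left.
Tenant Q: take in full, 5 m² for value 19 ; 7 left.
Only 7 m² remain; take 7/25 of Tenant L for value 18×7/25 = 5.04.
Total value = 159.04.

159.04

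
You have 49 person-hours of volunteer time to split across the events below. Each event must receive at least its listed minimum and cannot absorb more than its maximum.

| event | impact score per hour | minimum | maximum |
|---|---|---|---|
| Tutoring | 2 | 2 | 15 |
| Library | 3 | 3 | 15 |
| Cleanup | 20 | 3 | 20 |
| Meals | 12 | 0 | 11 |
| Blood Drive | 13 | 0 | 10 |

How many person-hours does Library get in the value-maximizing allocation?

6

Meeting every minimum uses 2+3+3+0+0 = 8 person-hours, leaving 41.
Highest impact score per hour first: Cleanup 20 > Blood Drive 13 > Meals 12 > Library 3 > Tutoring 2.
Cleanup: +17 to 20 (cap) → 24 left.
Blood Drive takes 10 more to reach its cap of 10 → 14 left.
Meals: +11 to 11 (cap) → 3 left.
Library has room for 12 more but only 3 remain, so it gets 6.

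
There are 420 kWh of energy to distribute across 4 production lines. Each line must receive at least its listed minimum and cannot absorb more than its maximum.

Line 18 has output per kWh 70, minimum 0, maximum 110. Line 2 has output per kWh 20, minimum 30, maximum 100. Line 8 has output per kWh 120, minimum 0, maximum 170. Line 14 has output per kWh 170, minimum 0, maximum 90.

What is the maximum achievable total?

Meeting every minimum uses 0+30+0+0 = 30 kWh, leaving 390.
Rank by output per kWh: Line 14 170 > Line 8 120 > Line 18 70 > Line 2 20.
Give Line 14 90 more to hit its cap of 90 — 300 left.
Line 8: +170 to 170 (cap) — 130 left.
Line 18 takes 110 more to reach its cap of 110 — 20 left.
Only 20 left; Line 2 takes them to reach 50.
Total = 70×110 + 20×50 + 120×170 + 170×90 = 44400.

44400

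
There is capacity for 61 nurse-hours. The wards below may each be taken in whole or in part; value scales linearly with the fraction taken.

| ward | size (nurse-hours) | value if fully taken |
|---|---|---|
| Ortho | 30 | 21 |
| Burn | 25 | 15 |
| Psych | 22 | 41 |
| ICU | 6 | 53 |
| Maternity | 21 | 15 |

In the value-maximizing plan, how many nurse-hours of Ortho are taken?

12

Sort by value density: ICU 53/6≈8.83, Psych 41/22≈1.86, Maternity 15/21≈0.714, Ortho 21/30≈0.7, Burn 15/25≈0.6.
Take all of ICU (6 nurse-hours, value 53) — 55 nurse-hours left.
Take all of Psych (22 nurse-hours, value 41) — 33 nurse-hours left.
Take all of Maternity (21 nurse-hours, value 15) — 12 nurse-hours left.
Only 12 nurse-hours remain; take 12/30 of Ortho for value 21×12/30 = 8.4.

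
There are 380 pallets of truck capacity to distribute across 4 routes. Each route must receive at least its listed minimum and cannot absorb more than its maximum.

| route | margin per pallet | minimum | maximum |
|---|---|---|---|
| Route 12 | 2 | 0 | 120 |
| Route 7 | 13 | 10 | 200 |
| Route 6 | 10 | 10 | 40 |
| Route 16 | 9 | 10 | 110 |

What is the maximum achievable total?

4050

Meeting every minimum uses 0+10+10+10 = 30 pallets, leaving 350.
Rank by margin per pallet: Route 7 13 > Route 6 10 > Route 16 9 > Route 12 2.
Give Route 7 190 more to hit its cap of 200 ; 160 left.
Route 6 takes 30 more to reach its cap of 40 ; 130 left.
Give Route 16 100 more to hit its cap of 110 ; 30 left.
Route 12: +30 (room for 120) → 30. Pool exhausted.
Total = 2×30 + 13×200 + 10×40 + 9×110 = 4050.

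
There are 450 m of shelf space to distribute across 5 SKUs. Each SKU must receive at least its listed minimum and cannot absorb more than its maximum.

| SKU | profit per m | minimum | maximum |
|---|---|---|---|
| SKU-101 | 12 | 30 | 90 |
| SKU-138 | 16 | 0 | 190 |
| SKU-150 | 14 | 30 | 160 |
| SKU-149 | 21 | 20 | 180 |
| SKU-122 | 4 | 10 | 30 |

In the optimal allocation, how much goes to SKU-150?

40

Meeting every minimum uses 30+0+30+20+10 = 90 m, leaving 360.
Highest profit per m first: SKU-149 21 > SKU-138 16 > SKU-150 14 > SKU-101 12 > SKU-122 4.
SKU-149: +160 to 180 (cap) → 200 left.
SKU-138 takes 190 more to reach its cap of 190 → 10 left.
SKU-150 has room for 130 more but only 10 remain, so it gets 40.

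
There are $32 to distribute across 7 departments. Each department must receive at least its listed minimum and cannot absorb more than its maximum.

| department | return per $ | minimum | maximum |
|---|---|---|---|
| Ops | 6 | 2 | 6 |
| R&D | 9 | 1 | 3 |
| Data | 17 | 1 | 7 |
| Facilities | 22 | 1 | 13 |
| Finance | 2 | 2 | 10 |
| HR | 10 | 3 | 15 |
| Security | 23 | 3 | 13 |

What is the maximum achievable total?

Meeting every minimum uses 2+1+1+1+2+3+3 = 13 $, leaving 19.
Highest return per $ first: Security 23 > Facilities 22 > Data 17 > HR 10 > R&D 9 > Ops 6 > Finance 2.
Security: +10 to 13 (cap) — 9 left.
Facilities: +9 (room for 12) → 10. Pool exhausted.
Total = 6×2 + 9×1 + 17×1 + 22×10 + 2×2 + 10×3 + 23×13 = 591.

591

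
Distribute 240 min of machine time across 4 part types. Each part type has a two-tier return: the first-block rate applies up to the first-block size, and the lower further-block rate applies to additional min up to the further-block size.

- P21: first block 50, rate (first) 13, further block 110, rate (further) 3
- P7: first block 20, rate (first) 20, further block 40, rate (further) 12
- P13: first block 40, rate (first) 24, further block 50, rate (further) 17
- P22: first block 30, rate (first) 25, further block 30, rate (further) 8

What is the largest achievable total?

4170

Treat each block as its own option and order by rate: P22/T1 25 > P13/T1 24 > P7/T1 20 > P13/T2 17 > P21/T1 13 > P7/T2 12 > P22/T2 8 > P21/T2 3.
P22 T1 at 25: fill all 30 ; 210 left.
P13/T1 (24): +40 ; 170 left.
P7 T1 at 20: fill all 20 ; 150 left.
P13/T2 (17): +50 ; 100 left.
Fill P21 T1 block (50 at 13) ; 50 left.
P7 T2 at 12: fill all 40 ; 10 left.
P22/T2: +10 of 30 at 8; pool empty.
Total = 25×30 + 24×40 + 20×20 + 17×50 + 13×50 + 12×40 + 8×10 = 4170.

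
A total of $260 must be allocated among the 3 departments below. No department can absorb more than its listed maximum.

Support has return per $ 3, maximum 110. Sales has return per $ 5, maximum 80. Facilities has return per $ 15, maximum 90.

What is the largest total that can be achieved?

2020

Rank by return per $: Facilities 15 > Sales 5 > Support 3.
Facilities takes 90 to reach its cap of 90 ; 170 left.
Give Sales 80 to hit its cap of 80 ; 90 left.
Only 90 left; Support takes them to reach 90.
Total = 3×90 + 5×80 + 15×90 = 2020.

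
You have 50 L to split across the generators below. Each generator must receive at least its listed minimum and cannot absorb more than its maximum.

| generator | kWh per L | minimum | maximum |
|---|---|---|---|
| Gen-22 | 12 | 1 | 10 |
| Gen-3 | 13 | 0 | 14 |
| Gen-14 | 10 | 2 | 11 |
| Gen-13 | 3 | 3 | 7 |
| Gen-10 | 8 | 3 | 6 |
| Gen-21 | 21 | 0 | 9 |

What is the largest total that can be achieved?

Meeting every minimum uses 1+0+2+3+3+0 = 9 L, leaving 41.
Rank by kWh per L: Gen-21 21 > Gen-3 13 > Gen-22 12 > Gen-14 10 > Gen-10 8 > Gen-13 3.
Gen-21: +9 to 9 (cap) → 32 left.
Give Gen-3 14 more to hit its cap of 14 → 18 left.
Give Gen-22 9 more to hit its cap of 10 → 9 left.
Give Gen-14 9 more to hit its cap of 11 → 0 left.
Total = 12×10 + 13×14 + 10×11 + 3×3 + 8×3 + 21×9 = 634.

634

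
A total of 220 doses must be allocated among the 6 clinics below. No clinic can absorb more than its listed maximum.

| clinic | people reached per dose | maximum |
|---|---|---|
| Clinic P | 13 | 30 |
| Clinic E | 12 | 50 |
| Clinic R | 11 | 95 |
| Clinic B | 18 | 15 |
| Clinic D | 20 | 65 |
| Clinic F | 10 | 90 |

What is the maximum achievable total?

Rank by people reached per dose: Clinic D 20 > Clinic B 18 > Clinic P 13 > Clinic E 12 > Clinic R 11 > Clinic F 10.
Clinic D takes 65 to reach its cap of 65 — 155 left.
Give Clinic B 15 to hit its cap of 15 — 140 left.
Give Clinic P 30 to hit its cap of 30 — 110 left.
Give Clinic E 50 to hit its cap of 50 — 60 left.
Only 60 left; Clinic R takes them to reach 60.
Total = 13×30 + 12×50 + 11×60 + 18×15 + 20×65 = 3220.

3220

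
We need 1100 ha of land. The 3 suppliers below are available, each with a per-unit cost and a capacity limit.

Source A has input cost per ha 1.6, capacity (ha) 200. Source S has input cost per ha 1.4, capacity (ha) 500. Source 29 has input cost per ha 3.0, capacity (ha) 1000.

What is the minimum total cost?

2220

Fill from the cheapest supplier first.
Source S at 1.4: take all 500 ha — 600 still needed.
Take 200 from Source A at 1.6 — need 400 more.
Source 29 (3.0): take the remaining 400 — done.
Cost = 500×1.4 + 200×1.6 + 400×3.0 = 2220.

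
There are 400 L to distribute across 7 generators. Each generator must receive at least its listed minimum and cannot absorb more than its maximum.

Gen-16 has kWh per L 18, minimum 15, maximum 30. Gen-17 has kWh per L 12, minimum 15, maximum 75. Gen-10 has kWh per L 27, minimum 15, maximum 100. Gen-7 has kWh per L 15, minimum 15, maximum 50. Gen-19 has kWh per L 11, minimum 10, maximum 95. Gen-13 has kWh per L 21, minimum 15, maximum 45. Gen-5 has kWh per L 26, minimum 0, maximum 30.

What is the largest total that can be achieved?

Meeting every minimum uses 15+15+15+15+10+15+0 = 85 L, leaving 315.
Highest kWh per L first: Gen-10 27 > Gen-5 26 > Gen-13 21 > Gen-16 18 > Gen-7 15 > Gen-17 12 > Gen-19 11.
Gen-10: +85 to 100 (cap) — 230 left.
Give Gen-5 30 more to hit its cap of 30 — 200 left.
Gen-13 takes 30 more to reach its cap of 45 — 170 left.
Gen-16: +15 to 30 (cap) — 155 left.
Gen-7: +35 to 50 (cap) — 120 left.
Give Gen-17 60 more to hit its cap of 75 — 60 left.
Gen-19: +60 (room for 85) → 70. Pool exhausted.
Total = 18×30 + 12×75 + 27×100 + 15×50 + 11×70 + 21×45 + 26×30 = 7385.

7385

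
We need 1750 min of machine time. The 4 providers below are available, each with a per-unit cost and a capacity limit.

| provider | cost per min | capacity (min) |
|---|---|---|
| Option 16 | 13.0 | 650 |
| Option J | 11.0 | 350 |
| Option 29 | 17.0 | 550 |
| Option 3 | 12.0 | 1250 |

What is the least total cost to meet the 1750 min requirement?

20800

Fill from the cheapest provider first.
Option J (11.0): use full 350 — 1400 min to go.
Take 1250 from Option 3 at 12.0 — need 150 more.
Take 150 from Option 16 at 13.0 to finish.
Option 29: unused.
Cost = 350×11.0 + 1250×12.0 + 150×13.0 = 20800.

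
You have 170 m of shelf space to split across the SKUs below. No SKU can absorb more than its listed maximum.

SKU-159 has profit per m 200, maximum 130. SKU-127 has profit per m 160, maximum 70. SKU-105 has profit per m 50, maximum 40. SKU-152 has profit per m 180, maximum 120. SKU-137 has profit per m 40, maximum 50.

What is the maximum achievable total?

33200

Rank by profit per m: SKU-159 200 > SKU-152 180 > SKU-127 160 > SKU-105 50 > SKU-137 40.
Give SKU-159 130 to hit its cap of 130 — 40 left.
SKU-152: +40 (room for 120) → 40. Pool exhausted.
Total = 200×130 + 180×40 = 33200.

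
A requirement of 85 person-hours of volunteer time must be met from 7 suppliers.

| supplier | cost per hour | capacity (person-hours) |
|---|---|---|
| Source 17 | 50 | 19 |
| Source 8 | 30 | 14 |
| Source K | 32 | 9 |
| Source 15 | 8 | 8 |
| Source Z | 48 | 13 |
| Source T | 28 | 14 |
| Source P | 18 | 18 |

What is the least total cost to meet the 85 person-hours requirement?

2562

Use suppliers in increasing cost order.
Take 8 from Source 15 at 8 → need 77 more.
Source P at 18: take all 18 person-hours → 59 still needed.
Take 14 from Source T at 28 → need 45 more.
Source 8 at 30: take all 14 person-hours → 31 still needed.
Source K (32): use full 9 → 22 person-hours to go.
Take 13 from Source Z at 48 → need 9 more.
Take 9 from Source 17 at 50 to finish.
Cost = 8×8 + 18×18 + 14×28 + 14×30 + 9×32 + 13×48 + 9×50 = 2562.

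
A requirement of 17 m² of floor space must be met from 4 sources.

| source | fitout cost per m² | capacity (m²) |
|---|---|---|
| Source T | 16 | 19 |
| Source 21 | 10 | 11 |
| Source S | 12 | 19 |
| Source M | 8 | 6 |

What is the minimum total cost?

158

Cheapest first:
Source M at 8: take all 6 m² — 11 still needed.
Source 21 at 10: take all 11 m² — 0 still needed.
Source S, Source T: unused.
Cost = 6×8 + 11×10 = 158.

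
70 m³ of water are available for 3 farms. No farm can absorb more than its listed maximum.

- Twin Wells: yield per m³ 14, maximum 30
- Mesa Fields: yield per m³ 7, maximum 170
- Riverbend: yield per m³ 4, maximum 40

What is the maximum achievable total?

700

Rank by yield per m³: Twin Wells 14 > Mesa Fields 7 > Riverbend 4.
Twin Wells takes 30 to reach its cap of 30 → 40 left.
Mesa Fields has room for 170 but only 40 remain, so it gets 40.
Total = 14×30 + 7×40 = 700.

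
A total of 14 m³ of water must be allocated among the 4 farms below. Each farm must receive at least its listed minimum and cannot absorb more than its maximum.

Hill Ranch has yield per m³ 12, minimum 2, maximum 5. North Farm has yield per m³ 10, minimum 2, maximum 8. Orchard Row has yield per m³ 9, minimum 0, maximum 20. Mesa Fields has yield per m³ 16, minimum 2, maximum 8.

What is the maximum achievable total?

Meeting every minimum uses 2+2+0+2 = 6 m³, leaving 8.
Order the farms by yield per m³: Mesa Fields 16 > Hill Ranch 12 > North Farm 10 > Orchard Row 9.
Give Mesa Fields 6 more to hit its cap of 8 → 2 left.
Hill Ranch: +2 (room for 3) → 4. Pool exhausted.
Total = 12×4 + 10×2 + 16×8 = 196.

196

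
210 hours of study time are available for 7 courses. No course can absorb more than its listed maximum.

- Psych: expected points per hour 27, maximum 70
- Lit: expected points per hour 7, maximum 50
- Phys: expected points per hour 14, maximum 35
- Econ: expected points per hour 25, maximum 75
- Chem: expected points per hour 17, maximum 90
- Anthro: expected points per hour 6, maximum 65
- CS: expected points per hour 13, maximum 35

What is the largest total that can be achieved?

Highest expected points per hour first: Psych 27 > Econ 25 > Chem 17 > Phys 14 > CS 13 > Lit 7 > Anthro 6.
Give Psych 70 to hit its cap of 70 — 140 left.
Give Econ 75 to hit its cap of 75 — 65 left.
Chem has room for 90 but only 65 remain, so it gets 65.
Total = 27×70 + 25×75 + 17×65 = 4870.

4870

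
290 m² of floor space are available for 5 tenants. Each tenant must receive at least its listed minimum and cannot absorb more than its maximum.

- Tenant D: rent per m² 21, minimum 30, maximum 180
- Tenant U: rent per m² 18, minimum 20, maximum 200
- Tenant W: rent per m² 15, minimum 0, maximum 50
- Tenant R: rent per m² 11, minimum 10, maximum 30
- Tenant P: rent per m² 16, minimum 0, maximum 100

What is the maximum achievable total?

Meeting every minimum uses 30+20+0+10+0 = 60 m², leaving 230.
Highest rent per m² first: Tenant D 21 > Tenant U 18 > Tenant P 16 > Tenant W 15 > Tenant R 11.
Tenant D takes 150 more to reach its cap of 180 — 80 left.
Only 80 left; Tenant U takes them to reach 100.
Total = 21×180 + 18×100 + 11×10 = 5690.

5690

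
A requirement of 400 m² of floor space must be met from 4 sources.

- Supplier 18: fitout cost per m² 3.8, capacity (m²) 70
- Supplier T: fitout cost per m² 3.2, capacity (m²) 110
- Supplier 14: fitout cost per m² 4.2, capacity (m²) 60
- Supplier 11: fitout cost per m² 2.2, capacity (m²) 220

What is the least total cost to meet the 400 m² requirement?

1102

Cheapest first:
Take 220 from Supplier 11 at 2.2 ; need 180 more.
Supplier T at 3.2: take all 110 m² ; 70 still needed.
Supplier 18 (3.8): use full 70 ; 0 m² to go.
Supplier 14: unused.
Cost = 220×2.2 + 110×3.2 + 70×3.8 = 1102.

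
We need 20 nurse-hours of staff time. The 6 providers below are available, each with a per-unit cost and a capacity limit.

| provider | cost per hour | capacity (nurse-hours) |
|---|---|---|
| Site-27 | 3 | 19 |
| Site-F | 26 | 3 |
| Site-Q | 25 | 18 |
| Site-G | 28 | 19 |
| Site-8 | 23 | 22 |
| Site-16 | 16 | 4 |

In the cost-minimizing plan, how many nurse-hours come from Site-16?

1

Fill from the cheapest provider first.
Site-27 at 3: take all 19 nurse-hours ; 1 still needed.
Site-16 (16): take the remaining 1 ; done.
Site-8, Site-Q, Site-F, Site-G: unused.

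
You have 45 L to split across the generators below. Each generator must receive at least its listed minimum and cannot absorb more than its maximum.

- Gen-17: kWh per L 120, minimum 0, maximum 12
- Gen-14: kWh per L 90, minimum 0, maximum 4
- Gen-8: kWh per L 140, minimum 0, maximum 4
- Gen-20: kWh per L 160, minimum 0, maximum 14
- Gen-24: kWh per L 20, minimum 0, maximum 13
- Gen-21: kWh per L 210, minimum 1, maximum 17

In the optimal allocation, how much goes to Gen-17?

10

Meeting every minimum uses 0+0+0+0+0+1 = 1 L, leaving 44.
Highest kWh per L first: Gen-21 210 > Gen-20 160 > Gen-8 140 > Gen-17 120 > Gen-14 90 > Gen-24 20.
Gen-21: +16 to 17 (cap) — 28 left.
Gen-20: +14 to 14 (cap) — 14 left.
Gen-8 takes 4 more to reach its cap of 4 — 10 left.
Gen-17 has room for 12 more but only 10 remain, so it gets 10.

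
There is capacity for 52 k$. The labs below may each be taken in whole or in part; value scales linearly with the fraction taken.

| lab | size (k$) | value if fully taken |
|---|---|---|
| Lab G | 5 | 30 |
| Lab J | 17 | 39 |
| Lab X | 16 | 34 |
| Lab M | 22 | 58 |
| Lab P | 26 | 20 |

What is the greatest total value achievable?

144

Sort by value density: Lab G 30/5≈6, Lab M 58/22≈2.64, Lab J 39/17≈2.29, Lab X 34/16≈2.12, Lab P 20/26≈0.769.
Take all of Lab G (5 k$, value 30) → 47 k$ left.
Lab M: take in full, 22 k$ for value 58 → 25 left.
Lab J: take in full, 17 k$ for value 39 → 8 left.
8 k$ left: a 8/16 share of Lab X gives 34×8/16 = 17.
Total value = 144.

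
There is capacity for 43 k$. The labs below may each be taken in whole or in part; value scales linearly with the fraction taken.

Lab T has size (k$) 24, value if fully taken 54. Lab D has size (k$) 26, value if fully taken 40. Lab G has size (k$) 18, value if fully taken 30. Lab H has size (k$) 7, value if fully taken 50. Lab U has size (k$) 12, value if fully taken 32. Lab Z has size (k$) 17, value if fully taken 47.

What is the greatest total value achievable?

Rank by value-to-size ratio: Lab H 50/7≈7.14, Lab Z 47/17≈2.76, Lab U 32/12≈2.67, Lab T 54/24≈2.25, Lab G 30/18≈1.67, Lab D 40/26≈1.54.
Take all of Lab H (7 k$, value 50) ; 36 k$ left.
Lab Z: take in full, 17 k$ for value 47 ; 19 left.
Lab U: take in full, 12 k$ for value 32 ; 7 left.
7 k$ left: a 7/24 share of Lab T gives 54×7/24 = 15.75.
Total value = 144.75.

144.75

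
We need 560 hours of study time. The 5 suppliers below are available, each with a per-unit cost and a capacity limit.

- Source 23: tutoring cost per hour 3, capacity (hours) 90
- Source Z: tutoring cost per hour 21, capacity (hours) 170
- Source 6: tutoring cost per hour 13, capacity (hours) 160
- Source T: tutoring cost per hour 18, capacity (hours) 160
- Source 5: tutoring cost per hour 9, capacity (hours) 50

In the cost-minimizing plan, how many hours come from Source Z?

Use suppliers in increasing cost order.
Source 23 at 3: take all 90 hours — 470 still needed.
Source 5 (9): use full 50 — 420 hours to go.
Source 6 (13): use full 160 — 260 hours to go.
Take 160 from Source T at 18 — need 100 more.
Source Z (21): take the remaining 100 — done.

100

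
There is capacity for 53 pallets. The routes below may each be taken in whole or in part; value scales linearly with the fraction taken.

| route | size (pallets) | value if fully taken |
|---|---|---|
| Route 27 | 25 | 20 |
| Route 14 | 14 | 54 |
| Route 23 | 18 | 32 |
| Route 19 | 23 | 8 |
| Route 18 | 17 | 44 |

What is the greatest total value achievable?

133.2

Best value per unit of size first: Route 14 54/14≈3.86, Route 18 44/17≈2.59, Route 23 32/18≈1.78, Route 27 20/25≈0.8, Route 19 8/23≈0.348.
Route 14: take in full, 14 pallets for value 54 → 39 left.
All 17 pallets of Route 18 fit (value 44) → 22 remain.
Take all of Route 23 (18 pallets, value 32) → 4 pallets left.
Only 4 pallets remain; take 4/25 of Route 27 for value 20×4/25 = 3.2.
Total value = 133.2.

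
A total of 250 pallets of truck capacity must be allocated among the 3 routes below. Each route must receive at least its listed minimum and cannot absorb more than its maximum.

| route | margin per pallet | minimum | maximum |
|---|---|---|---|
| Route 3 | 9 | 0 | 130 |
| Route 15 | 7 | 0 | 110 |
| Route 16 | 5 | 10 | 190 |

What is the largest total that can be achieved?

Meeting every minimum uses 0+0+10 = 10 pallets, leaving 240.
Highest margin per pallet first: Route 3 9 > Route 15 7 > Route 16 5.
Give Route 3 130 more to hit its cap of 130 ; 110 left.
Route 15: +110 to 110 (cap) ; 0 left.
Total = 9×130 + 7×110 + 5×10 = 1990.

1990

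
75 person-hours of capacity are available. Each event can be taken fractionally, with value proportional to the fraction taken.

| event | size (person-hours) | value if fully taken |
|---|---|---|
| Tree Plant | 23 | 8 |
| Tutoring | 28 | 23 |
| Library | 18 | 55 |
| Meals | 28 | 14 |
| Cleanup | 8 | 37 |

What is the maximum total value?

125.5

Best value per unit of size first: Cleanup 37/8≈4.62, Library 55/18≈3.06, Tutoring 23/28≈0.821, Meals 14/28≈0.5, Tree Plant 8/23≈0.348.
All 8 person-hours of Cleanup fit (value 37) ; 67 remain.
Take all of Library (18 person-hours, value 55) ; 49 person-hours left.
All 28 person-hours of Tutoring fit (value 23) ; 21 remain.
Only 21 person-hours remain; take 21/28 of Meals for value 14×21/28 = 10.5.
Total value = 125.5.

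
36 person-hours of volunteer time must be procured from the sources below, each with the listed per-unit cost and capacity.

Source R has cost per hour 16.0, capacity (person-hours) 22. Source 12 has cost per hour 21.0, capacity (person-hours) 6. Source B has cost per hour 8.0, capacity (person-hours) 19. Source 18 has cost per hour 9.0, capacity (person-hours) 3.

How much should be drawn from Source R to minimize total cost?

Use sources in increasing cost order.
Source B at 8.0: take all 19 person-hours ; 17 still needed.
Take 3 from Source 18 at 9.0 ; need 14 more.
Take 14 from Source R at 16.0 to finish.
Source 12: unused.

14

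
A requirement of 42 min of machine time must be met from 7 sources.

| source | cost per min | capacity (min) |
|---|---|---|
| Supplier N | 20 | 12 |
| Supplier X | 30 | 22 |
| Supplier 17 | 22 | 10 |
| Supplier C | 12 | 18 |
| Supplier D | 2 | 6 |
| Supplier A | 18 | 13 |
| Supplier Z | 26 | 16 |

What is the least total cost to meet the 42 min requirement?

562

Use sources in increasing cost order.
Supplier D (2): use full 6 — 36 min to go.
Supplier C at 12: take all 18 min — 18 still needed.
Supplier A (18): use full 13 — 5 min to go.
Supplier N (20): take the remaining 5 — done.
Supplier 17, Supplier Z, Supplier X: unused.
Cost = 6×2 + 18×12 + 13×18 + 5×20 = 562.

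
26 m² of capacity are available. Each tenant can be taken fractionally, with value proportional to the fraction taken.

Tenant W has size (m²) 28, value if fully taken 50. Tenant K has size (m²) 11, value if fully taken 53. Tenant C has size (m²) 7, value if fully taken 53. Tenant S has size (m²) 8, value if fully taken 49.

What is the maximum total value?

Best value per unit of size first: Tenant C 53/7≈7.57, Tenant S 49/8≈6.12, Tenant K 53/11≈4.82, Tenant W 50/28≈1.79.
Take all of Tenant C (7 m², value 53) ; 19 m² left.
All 8 m² of Tenant S fit (value 49) ; 11 remain.
All 11 m² of Tenant K fit (value 53) ; 0 remain.
Total value = 155.

155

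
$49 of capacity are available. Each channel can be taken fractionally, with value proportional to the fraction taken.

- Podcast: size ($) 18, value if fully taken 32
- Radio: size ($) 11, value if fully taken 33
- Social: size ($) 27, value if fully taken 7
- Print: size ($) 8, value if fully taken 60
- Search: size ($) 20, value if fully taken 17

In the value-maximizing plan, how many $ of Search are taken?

Sort by value density: Print 60/8≈7.5, Radio 33/11≈3, Podcast 32/18≈1.78, Search 17/20≈0.85, Social 7/27≈0.259.
Take all of Print (8 $, value 60) — 41 $ left.
All 11 $ of Radio fit (value 33) — 30 remain.
All 18 $ of Podcast fit (value 32) — 12 remain.
Only 12 $ remain; take 12/20 of Search for value 17×12/20 = 10.2.

12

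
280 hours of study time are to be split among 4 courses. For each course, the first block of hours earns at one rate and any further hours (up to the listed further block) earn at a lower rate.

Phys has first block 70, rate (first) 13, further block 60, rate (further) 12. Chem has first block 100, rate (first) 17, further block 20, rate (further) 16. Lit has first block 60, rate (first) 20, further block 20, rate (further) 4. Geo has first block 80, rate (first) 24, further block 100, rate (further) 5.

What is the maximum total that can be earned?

5400

Treat each block as its own option and order by rate: Geo/T1 24 > Lit/T1 20 > Chem/T1 17 > Chem/T2 16 > Phys/T1 13 > Phys/T2 12 > Geo/T2 5 > Lit/T2 4.
Fill Geo T1 block (80 at 24) ; 200 left.
Lit/T1 (20): +60 ; 140 left.
Chem T1 at 17: fill all 100 ; 40 left.
Chem/T2 (16): +20 ; 20 left.
20 remain; put them into Phys T1 at 13.
Total = 24×80 + 20×60 + 17×100 + 16×20 + 13×20 = 5400.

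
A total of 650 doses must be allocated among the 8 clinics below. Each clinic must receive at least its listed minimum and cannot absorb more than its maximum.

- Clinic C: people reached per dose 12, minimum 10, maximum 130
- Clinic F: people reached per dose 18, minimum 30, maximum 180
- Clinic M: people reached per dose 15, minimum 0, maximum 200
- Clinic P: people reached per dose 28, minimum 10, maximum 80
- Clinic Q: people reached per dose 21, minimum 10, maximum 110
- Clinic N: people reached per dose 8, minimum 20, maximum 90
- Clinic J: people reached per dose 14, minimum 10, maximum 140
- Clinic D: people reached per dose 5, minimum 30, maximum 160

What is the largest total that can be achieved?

Meeting every minimum uses 10+30+0+10+10+20+10+30 = 120 doses, leaving 530.
Highest people reached per dose first: Clinic P 28 > Clinic Q 21 > Clinic F 18 > Clinic M 15 > Clinic J 14 > Clinic C 12 > Clinic N 8 > Clinic D 5.
Clinic P: +70 to 80 (cap) → 460 left.
Give Clinic Q 100 more to hit its cap of 110 → 360 left.
Give Clinic F 150 more to hit its cap of 180 → 210 left.
Clinic M: +200 to 200 (cap) → 10 left.
Clinic J: +10 (room for 130) → 20. Pool exhausted.
Total = 12×10 + 18×180 + 15×200 + 28×80 + 21×110 + 8×20 + 14×20 + 5×30 = 11500.

11500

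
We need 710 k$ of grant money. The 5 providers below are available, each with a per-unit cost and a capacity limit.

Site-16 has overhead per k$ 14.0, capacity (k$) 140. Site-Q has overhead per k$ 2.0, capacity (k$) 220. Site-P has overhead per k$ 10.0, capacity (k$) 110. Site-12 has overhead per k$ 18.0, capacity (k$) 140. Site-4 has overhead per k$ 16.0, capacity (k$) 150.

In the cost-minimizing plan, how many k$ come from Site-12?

90

Fill from the cheapest provider first.
Site-Q (2.0): use full 220 ; 490 k$ to go.
Take 110 from Site-P at 10.0 ; need 380 more.
Site-16 (14.0): use full 140 ; 240 k$ to go.
Take 150 from Site-4 at 16.0 ; need 90 more.
Site-12 (18.0): take the remaining 90 ; done.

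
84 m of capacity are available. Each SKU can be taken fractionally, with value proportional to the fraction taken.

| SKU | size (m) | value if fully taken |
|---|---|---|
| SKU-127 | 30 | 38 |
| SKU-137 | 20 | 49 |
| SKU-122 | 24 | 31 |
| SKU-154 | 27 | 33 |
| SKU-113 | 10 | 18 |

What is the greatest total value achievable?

Sort by value density: SKU-137 49/20≈2.45, SKU-113 18/10≈1.8, SKU-122 31/24≈1.29, SKU-127 38/30≈1.27, SKU-154 33/27≈1.22.
Take all of SKU-137 (20 m, value 49) — 64 m left.
SKU-113: take in full, 10 m for value 18 — 54 left.
SKU-122: take in full, 24 m for value 31 — 30 left.
All 30 m of SKU-127 fit (value 38) — 0 remain.
Total value = 136.

136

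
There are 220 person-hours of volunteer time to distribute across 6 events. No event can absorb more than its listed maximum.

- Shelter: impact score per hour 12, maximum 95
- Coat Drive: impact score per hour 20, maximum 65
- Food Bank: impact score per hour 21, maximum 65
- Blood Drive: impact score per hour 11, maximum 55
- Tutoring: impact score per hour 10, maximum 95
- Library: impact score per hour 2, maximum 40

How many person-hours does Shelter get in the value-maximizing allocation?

Order the events by impact score per hour: Food Bank 21 > Coat Drive 20 > Shelter 12 > Blood Drive 11 > Tutoring 10 > Library 2.
Food Bank takes 65 to reach its cap of 65 → 155 left.
Give Coat Drive 65 to hit its cap of 65 → 90 left.
Shelter has room for 95 but only 90 remain, so it gets 90.

90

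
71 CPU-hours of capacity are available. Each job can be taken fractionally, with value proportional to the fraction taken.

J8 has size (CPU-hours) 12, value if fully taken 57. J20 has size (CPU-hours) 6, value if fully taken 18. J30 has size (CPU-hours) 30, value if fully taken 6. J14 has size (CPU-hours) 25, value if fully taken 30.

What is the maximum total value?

Best value per unit of size first: J8 57/12≈4.75, J20 18/6≈3, J14 30/25≈1.2, J30 6/30≈0.2.
J8: take in full, 12 CPU-hours for value 57 → 59 left.
All 6 CPU-hours of J20 fit (value 18) → 53 remain.
Take all of J14 (25 CPU-hours, value 30) → 28 CPU-hours left.
Only 28 CPU-hours remain; take 28/30 of J30 for value 6×28/30 = 5.6.
Total value = 110.6.

110.6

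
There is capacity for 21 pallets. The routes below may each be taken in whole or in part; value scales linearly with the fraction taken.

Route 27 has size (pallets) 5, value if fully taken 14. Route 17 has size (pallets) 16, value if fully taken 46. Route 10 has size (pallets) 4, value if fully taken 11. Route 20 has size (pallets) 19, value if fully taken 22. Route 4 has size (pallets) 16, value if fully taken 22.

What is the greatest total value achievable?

60

Rank by value-to-size ratio: Route 17 46/16≈2.88, Route 27 14/5≈2.8, Route 10 11/4≈2.75, Route 4 22/16≈1.38, Route 20 22/19≈1.16.
Take all of Route 17 (16 pallets, value 46) — 5 pallets left.
Take all of Route 27 (5 pallets, value 14) — 0 pallets left.
Total value = 60.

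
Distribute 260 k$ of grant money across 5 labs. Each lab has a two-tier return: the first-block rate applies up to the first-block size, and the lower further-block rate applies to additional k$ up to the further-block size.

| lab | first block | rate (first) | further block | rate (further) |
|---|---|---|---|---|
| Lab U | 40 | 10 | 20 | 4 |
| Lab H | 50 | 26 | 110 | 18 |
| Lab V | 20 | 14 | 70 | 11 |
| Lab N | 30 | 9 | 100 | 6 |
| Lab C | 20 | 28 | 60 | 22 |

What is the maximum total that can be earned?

Treat each block as its own option and order by rate: Lab C/tier1 28 > Lab H/tier1 26 > Lab C/tier2 22 > Lab H/tier2 18 > Lab V/tier1 14 > Lab V/tier2 11 > Lab U/tier1 10 > Lab N/tier1 9 > Lab N/tier2 6 > Lab U/tier2 4.
Lab C tier1 at 28: fill all 20 → 240 left.
Lab H tier1 at 26: fill all 50 → 190 left.
Fill Lab C tier2 block (60 at 22) → 130 left.
Fill Lab H tier2 block (110 at 18) → 20 left.
Lab V/tier1 (14): +20 → 0 left.
Total = 28×20 + 26×50 + 22×60 + 18×110 + 14×20 = 5440.

5440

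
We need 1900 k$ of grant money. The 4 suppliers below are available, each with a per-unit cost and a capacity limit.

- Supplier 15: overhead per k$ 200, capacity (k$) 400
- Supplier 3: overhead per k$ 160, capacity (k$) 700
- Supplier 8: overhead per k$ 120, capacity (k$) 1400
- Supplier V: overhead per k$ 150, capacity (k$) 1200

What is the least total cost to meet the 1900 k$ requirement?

Cheapest first:
Supplier 8 at 120: take all 1400 k$ — 500 still needed.
Take 500 from Supplier V at 150 to finish.
Supplier 3, Supplier 15: unused.
Cost = 1400×120 + 500×150 = 243000.

243000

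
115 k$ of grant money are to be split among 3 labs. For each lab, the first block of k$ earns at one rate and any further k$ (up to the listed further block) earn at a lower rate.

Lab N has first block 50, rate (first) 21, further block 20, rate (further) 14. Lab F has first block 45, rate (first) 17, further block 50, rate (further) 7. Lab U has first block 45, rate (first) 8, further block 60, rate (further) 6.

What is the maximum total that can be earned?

Rank every tier by rate: Lab N/T1 21 > Lab F/T1 17 > Lab N/T2 14 > Lab U/T1 8 > Lab F/T2 7 > Lab U/T2 6.
Lab N T1 at 21: fill all 50 ; 65 left.
Fill Lab F T1 block (45 at 17) ; 20 left.
Lab N T2 at 14: fill all 20 ; 0 left.
Total = 21×50 + 17×45 + 14×20 = 2095.

2095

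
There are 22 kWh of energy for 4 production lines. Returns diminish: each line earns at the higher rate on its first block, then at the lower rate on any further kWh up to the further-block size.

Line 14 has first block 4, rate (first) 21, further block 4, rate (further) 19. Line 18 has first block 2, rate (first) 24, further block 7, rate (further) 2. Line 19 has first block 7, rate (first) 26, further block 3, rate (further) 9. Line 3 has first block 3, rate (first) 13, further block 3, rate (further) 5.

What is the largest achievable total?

447

Treat each block as its own option and order by rate: Line 19/tier1 26 > Line 18/tier1 24 > Line 14/tier1 21 > Line 14/tier2 19 > Line 3/tier1 13 > Line 19/tier2 9 > Line 3/tier2 5 > Line 18/tier2 2.
Line 19 tier1 at 26: fill all 7 — 15 left.
Line 18/tier1 (24): +2 — 13 left.
Line 14 tier1 at 21: fill all 4 — 9 left.
Line 14/tier2 (19): +4 — 5 left.
Line 3 tier1 at 13: fill all 3 — 2 left.
Line 19/tier2: +2 of 3 at 9; pool empty.
Total = 26×7 + 24×2 + 21×4 + 19×4 + 13×3 + 9×2 = 447.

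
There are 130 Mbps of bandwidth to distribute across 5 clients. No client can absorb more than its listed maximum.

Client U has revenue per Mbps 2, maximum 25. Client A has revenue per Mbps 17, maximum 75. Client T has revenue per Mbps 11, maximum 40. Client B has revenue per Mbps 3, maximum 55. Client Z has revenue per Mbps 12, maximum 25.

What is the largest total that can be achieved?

1905

Highest revenue per Mbps first: Client A 17 > Client Z 12 > Client T 11 > Client B 3 > Client U 2.
Client A takes 75 to reach its cap of 75 → 55 left.
Client Z takes 25 to reach its cap of 25 → 30 left.
Client T has room for 40 but only 30 remain, so it gets 30.
Total = 17×75 + 11×30 + 12×25 = 1905.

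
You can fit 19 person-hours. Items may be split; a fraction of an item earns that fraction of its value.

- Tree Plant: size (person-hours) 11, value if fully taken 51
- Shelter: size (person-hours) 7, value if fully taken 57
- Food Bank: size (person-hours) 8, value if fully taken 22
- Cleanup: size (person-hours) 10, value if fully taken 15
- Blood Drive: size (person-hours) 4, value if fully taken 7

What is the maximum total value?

Sort by value density: Shelter 57/7≈8.14, Tree Plant 51/11≈4.64, Food Bank 22/8≈2.75, Blood Drive 7/4≈1.75, Cleanup 15/10≈1.5.
All 7 person-hours of Shelter fit (value 57) → 12 remain.
Take all of Tree Plant (11 person-hours, value 51) → 1 person-hours left.
Only 1 person-hours remain; take 1/8 of Food Bank for value 22×1/8 = 2.75.
Total value = 110.75.

110.75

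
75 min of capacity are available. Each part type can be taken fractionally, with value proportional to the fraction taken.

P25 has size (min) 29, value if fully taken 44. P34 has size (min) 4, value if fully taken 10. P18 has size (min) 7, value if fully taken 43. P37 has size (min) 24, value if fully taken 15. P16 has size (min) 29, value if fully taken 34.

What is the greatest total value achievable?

Best value per unit of size first: P18 43/7≈6.14, P34 10/4≈2.5, P25 44/29≈1.52, P16 34/29≈1.17, P37 15/24≈0.625.
All 7 min of P18 fit (value 43) — 68 remain.
P34: take in full, 4 min for value 10 — 64 left.
All 29 min of P25 fit (value 44) — 35 remain.
All 29 min of P16 fit (value 34) — 6 remain.
Only 6 min remain; take 6/24 of P37 for value 15×6/24 = 3.75.
Total value = 134.75.

134.75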